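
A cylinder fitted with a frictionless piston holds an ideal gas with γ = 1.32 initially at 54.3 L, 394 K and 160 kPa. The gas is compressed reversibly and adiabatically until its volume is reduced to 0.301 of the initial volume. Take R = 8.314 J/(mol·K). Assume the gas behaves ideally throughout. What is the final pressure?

Adiabatic: TV^(γ−1) = const ⇒ T₂ = 394×(3.32)^0.320 = 579 K; PV^γ = const ⇒ P₂ = 781 kPa.

781 kPa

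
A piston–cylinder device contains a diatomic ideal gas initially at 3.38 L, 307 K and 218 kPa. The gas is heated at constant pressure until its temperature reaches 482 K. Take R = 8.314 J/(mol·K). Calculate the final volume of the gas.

5.31 L

Isobaric: P stays 218 kPa; V/T = const ⇒ T₂ = 482 K, V₂ = 5.31 L.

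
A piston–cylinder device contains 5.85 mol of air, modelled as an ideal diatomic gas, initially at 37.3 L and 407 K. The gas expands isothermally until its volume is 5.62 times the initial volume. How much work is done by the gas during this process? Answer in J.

P₁ = nRT₁/V₁ = 5.85×8.314×407/37.3 = 531 kPa.
Isothermal: T stays 407 K; PV = const ⇒ V₂ = 210 L, P₂ = 94.4 kPa.
W = nRT ln(V₂/V₁) = 5.85×8.314×407×ln(5.62) = 34200 J.

34200 J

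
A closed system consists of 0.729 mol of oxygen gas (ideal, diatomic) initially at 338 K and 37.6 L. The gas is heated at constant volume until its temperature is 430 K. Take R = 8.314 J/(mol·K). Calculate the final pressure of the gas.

69.3 kPa

P₁ = nRT₁/V₁ = 0.729×8.314×338/37.6 = 54.5 kPa.
Isochoric: V stays 37.6 L; P/T = const ⇒ T₂ = 430 K, P₂ = 69.3 kPa.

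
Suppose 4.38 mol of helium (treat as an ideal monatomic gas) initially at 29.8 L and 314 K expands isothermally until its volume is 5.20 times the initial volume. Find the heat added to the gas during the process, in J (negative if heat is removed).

18900 J

P₁ = nRT₁/V₁ = 4.38×8.314×314/29.8 = 384 kPa.
Isothermal: T stays 314 K; PV = const ⇒ V₂ = 155 L, P₂ = 73.8 kPa.
ΔU = 0 (ideal gas, T constant).
W = nRT ln(V₂/V₁) = 4.38×8.314×314×ln(5.20) = 18900 J.
Q = ΔU + W = 18900 J.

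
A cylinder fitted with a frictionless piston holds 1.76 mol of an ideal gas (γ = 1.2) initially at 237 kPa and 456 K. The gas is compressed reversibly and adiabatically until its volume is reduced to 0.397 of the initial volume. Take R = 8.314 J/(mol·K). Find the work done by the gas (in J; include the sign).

V₁ = nRT₁/P₁ = 1.76×8.314×456/237 = 28.2 L.
Adiabatic: TV^(γ−1) = const ⇒ T₂ = 456×(2.52)^0.200 = 549 K; PV^γ = const ⇒ P₂ = 718 kPa.
ΔU = nCvΔT = 1.76×41.6×(549−456) = 6770 J.
Q = 0 for an adiabatic process, so W = −ΔU = -6770 J.

-6770 J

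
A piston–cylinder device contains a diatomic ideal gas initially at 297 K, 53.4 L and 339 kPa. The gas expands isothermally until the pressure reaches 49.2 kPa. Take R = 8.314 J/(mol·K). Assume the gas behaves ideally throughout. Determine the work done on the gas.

-34900 J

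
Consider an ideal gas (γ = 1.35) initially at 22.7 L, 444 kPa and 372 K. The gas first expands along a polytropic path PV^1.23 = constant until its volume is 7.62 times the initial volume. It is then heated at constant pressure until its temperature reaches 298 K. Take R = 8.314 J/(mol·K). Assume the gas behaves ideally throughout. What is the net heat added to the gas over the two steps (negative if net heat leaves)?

12400 J

n = P₁V₁/(RT₁) = 444×22.7/(8.314×372) = 3.26 mol.
Step 1 — Polytropic n=1.23: T₂ = T₁(V₁/V₂)^(n−1) = 372×(0.131)^0.23 = 233 K; P₂ = P₁(V₁/V₂)^n = 36.5 kPa.
W = (P₁V₁−P₂V₂)/(n−1) = (444×22.7−36.5×173)/0.23 = 16400 J.
ΔU = nCvΔT = 3.26×23.8×(233−372) = -10700 J.
Q = ΔU + W = 5610 J.
State after step 1: P = 36.5 kPa, V = 173 L, T = 233 K.
Step 2 — Isobaric: P stays 36.5 kPa; V/T = const ⇒ T₂ = 298 K, V₂ = 221 L.
W = PΔV = 36.5×(221−173) kPa·L = 1760 J.
ΔU = nCvΔT = 3.26×23.8×(298−233) = 5020 J.
Q = ΔU + W = nCpΔT = 6770 J.
Net over both steps: W = 18100 J, Q = 12400 J, ΔU = -5730 J.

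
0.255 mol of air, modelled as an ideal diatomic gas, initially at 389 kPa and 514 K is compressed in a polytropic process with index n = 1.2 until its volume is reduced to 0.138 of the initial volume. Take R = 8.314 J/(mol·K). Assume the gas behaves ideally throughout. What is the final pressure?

V₁ = nRT₁/P₁ = 0.255×8.314×514/389 = 2.80 L.
Polytropic n=1.2: T₂ = T₁(V₁/V₂)^(n−1) = 514×(7.25)^0.20 = 764 K; P₂ = P₁(V₁/V₂)^n = 4190 kPa.

4190 kPa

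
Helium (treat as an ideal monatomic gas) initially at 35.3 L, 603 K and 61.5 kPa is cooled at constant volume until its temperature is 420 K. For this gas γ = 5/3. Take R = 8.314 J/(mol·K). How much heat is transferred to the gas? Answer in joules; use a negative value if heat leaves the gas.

-988 J

n = P₁V₁/(RT₁) = 61.5×35.3/(8.314×603) = 0.433 mol.
Isochoric: V stays 35.3 L; P/T = const ⇒ T₂ = 420 K, P₂ = 42.8 kPa.
W = 0 (no volume change).
ΔU = nCvΔT = 0.433×12.5×(420−603) = -988 J.
Q = ΔU = -988 J.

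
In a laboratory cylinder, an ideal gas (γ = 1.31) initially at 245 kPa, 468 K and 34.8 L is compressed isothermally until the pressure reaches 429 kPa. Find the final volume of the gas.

19.9 L

Isothermal: T stays 468 K; PV = const ⇒ V₂ = 19.9 L, P₂ = 429 kPa.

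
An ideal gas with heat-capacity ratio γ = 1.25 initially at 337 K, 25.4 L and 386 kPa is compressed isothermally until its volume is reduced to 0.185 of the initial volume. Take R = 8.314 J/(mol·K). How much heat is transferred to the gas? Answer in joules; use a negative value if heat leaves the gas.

n = P₁V₁/(RT₁) = 386×25.4/(8.314×337) = 3.50 mol.
Isothermal: T stays 337 K; PV = const ⇒ V₂ = 4.70 L, P₂ = 2090 kPa.
ΔU = 0 (ideal gas, T constant).
W = nRT ln(V₂/V₁) = 3.50×8.314×337×ln(0.185) = -16500 J.
Q = ΔU + W = -16500 J.

-16500 J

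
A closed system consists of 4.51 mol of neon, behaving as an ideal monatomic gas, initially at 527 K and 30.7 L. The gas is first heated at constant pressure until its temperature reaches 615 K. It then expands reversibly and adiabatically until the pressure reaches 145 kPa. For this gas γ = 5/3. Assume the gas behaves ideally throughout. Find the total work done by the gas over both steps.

18800 J

P₁ = nRT₁/V₁ = 4.51×8.314×527/30.7 = 644 kPa.
Step 1 — Isobaric: P stays 644 kPa; V/T = const ⇒ T₂ = 615 K, V₂ = 35.8 L.
W = PΔV = 644×(35.8−30.7) kPa·L = 3300 J.
ΔU = nCvΔT = 4.51×12.5×(615−527) = 4950 J.
Q = ΔU + W = nCpΔT = 8250 J.
State after step 1: P = 644 kPa, V = 35.8 L, T = 615 K.
Step 2 — Adiabatic: T₂/T₁ = (P₂/P₁)^((γ−1)/γ) ⇒ T₂ = 615×(0.225)^0.400 = 339 K; V₂ = 87.6 L.
ΔU = nCvΔT = 4.51×12.5×(339−615) = -15500 J.
Q = 0 for an adiabatic process, so W = −ΔU = 15500 J.
Net over both steps: W = 18800 J, Q = 8250 J, ΔU = -10600 J.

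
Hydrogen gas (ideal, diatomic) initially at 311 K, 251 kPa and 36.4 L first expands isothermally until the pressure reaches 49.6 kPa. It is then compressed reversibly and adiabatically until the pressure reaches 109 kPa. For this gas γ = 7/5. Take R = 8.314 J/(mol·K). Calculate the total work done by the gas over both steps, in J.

n = P₁V₁/(RT₁) = 251×36.4/(8.314×311) = 3.53 mol.
Step 1 — Isothermal: T stays 311 K; PV = const ⇒ V₂ = 184 L, P₂ = 49.6 kPa.
ΔU = 0 (ideal gas, T constant).
W = nRT ln(V₂/V₁) = 3.53×8.314×311×ln(5.06) = 14800 J.
Q = ΔU + W = 14800 J.
State after step 1: P = 49.6 kPa, V = 184 L, T = 311 K.
Step 2 — Adiabatic: T₂/T₁ = (P₂/P₁)^((γ−1)/γ) ⇒ T₂ = 311×(2.20)^0.286 = 389 K; V₂ = 105 L.
ΔU = nCvΔT = 3.53×20.8×(389−311) = 5760 J.
Q = 0 for an adiabatic process, so W = −ΔU = -5760 J.
Net over both steps: W = 9050 J, Q = 14800 J, ΔU = 5760 J.

9050 J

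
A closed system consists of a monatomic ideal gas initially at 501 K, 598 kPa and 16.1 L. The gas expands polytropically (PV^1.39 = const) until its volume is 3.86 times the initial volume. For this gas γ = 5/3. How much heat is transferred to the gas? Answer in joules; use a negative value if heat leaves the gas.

n = P₁V₁/(RT₁) = 598×16.1/(8.314×501) = 2.31 mol.
Polytropic n=1.39: T₂ = T₁(V₁/V₂)^(n−1) = 501×(0.259)^0.39 = 296 K; P₂ = P₁(V₁/V₂)^n = 91.5 kPa.
W = (P₁V₁−P₂V₂)/(n−1) = (598×16.1−91.5×62.1)/0.39 = 10100 J.
ΔU = nCvΔT = 2.31×12.5×(296−501) = -5910 J.
Q = ΔU + W = 4200 J.

4200 J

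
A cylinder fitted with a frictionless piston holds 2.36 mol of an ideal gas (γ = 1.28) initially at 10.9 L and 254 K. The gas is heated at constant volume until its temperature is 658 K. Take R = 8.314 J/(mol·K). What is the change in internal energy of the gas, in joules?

P₁ = nRT₁/V₁ = 2.36×8.314×254/10.9 = 457 kPa.
Isochoric: V stays 10.9 L; P/T = const ⇒ T₂ = 658 K, P₂ = 1180 kPa.
For an ideal gas ΔU = nCvΔT with Cv = R/(γ−1) = 29.7 J/(mol·K).
ΔU = 2.36×29.7×(658−254) = 28300 J.

28300 J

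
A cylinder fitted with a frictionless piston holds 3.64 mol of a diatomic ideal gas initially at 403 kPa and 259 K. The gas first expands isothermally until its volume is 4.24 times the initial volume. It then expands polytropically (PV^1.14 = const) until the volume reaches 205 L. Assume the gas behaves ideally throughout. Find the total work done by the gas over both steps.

18000 J

V₁ = nRT₁/P₁ = 3.64×8.314×259/403 = 19.4 L.
Step 1 — Isothermal: T stays 259 K; PV = const ⇒ V₂ = 82.5 L, P₂ = 95.0 kPa.
ΔU = 0 (ideal gas, T constant).
W = nRT ln(V₂/V₁) = 3.64×8.314×259×ln(4.24) = 11300 J.
Q = ΔU + W = 11300 J.
State after step 1: P = 95.0 kPa, V = 82.5 L, T = 259 K.
Step 2 — Polytropic n=1.14: T₂ = T₁(V₁/V₂)^(n−1) = 259×(0.402)^0.14 = 228 K; P₂ = P₁(V₁/V₂)^n = 33.7 kPa.
W = (P₁V₁−P₂V₂)/(n−1) = (95.0×82.5−33.7×205)/0.14 = 6700 J.
ΔU = nCvΔT = 3.64×20.8×(228−259) = -2350 J.
Q = ΔU + W = 4360 J.
Net over both steps: W = 18000 J, Q = 15700 J, ΔU = -2350 J.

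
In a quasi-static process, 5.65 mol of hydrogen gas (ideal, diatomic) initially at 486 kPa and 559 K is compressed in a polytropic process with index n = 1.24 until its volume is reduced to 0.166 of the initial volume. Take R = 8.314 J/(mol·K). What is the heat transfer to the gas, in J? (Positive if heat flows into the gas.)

-23600 J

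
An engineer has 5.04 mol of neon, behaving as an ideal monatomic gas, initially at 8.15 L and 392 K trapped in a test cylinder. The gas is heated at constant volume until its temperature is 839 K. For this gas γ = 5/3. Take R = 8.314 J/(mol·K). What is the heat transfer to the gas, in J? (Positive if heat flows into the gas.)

P₁ = nRT₁/V₁ = 5.04×8.314×392/8.15 = 2020 kPa.
Isochoric: V stays 8.15 L; P/T = const ⇒ T₂ = 839 K, P₂ = 4310 kPa.
W = 0 (no volume change).
ΔU = nCvΔT = 5.04×12.5×(839−392) = 28100 J.
Q = ΔU = 28100 J.

28100 J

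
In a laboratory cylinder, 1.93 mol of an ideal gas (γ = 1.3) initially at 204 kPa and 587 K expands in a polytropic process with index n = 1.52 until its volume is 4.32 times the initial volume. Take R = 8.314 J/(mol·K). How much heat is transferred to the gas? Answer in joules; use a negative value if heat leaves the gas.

-7080 J

V₁ = nRT₁/P₁ = 1.93×8.314×587/204 = 46.2 L.
Polytropic n=1.52: T₂ = T₁(V₁/V₂)^(n−1) = 587×(0.231)^0.52 = 274 K; P₂ = P₁(V₁/V₂)^n = 22.1 kPa.
W = (P₁V₁−P₂V₂)/(n−1) = (204×46.2−22.1×199)/0.52 = 9650 J.
ΔU = nCvΔT = 1.93×27.7×(274−587) = -16700 J.
Q = ΔU + W = -7080 J.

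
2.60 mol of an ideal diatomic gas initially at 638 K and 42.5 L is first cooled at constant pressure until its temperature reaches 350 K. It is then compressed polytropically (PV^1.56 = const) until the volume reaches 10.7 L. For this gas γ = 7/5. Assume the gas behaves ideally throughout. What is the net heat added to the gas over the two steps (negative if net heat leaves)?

-18800 J

P₁ = nRT₁/V₁ = 2.60×8.314×638/42.5 = 325 kPa.
Step 1 — Isobaric: P stays 325 kPa; V/T = const ⇒ T₂ = 350 K, V₂ = 23.3 L.
W = PΔV = 325×(23.3−42.5) kPa·L = -6230 J.
ΔU = nCvΔT = 2.60×20.8×(350−638) = -15600 J.
Q = ΔU + W = nCpΔT = -21800 J.
State after step 1: P = 325 kPa, V = 23.3 L, T = 350 K.
Step 2 — Polytropic n=1.56: T₂ = T₁(V₁/V₂)^(n−1) = 350×(2.18)^0.56 = 541 K; P₂ = P₁(V₁/V₂)^n = 1090 kPa.
W = (P₁V₁−P₂V₂)/(n−1) = (325×23.3−1090×10.7)/0.56 = -7390 J.
ΔU = nCvΔT = 2.60×20.8×(541−350) = 10300 J.
Q = ΔU + W = 2950 J.
Net over both steps: W = -13600 J, Q = -18800 J, ΔU = -5220 J.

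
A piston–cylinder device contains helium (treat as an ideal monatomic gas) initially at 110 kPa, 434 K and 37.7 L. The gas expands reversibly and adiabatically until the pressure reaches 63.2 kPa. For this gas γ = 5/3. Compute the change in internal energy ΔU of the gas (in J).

n = P₁V₁/(RT₁) = 110×37.7/(8.314×434) = 1.15 mol.
Adiabatic: T₂/T₁ = (P₂/P₁)^((γ−1)/γ) ⇒ T₂ = 434×(0.575)^0.400 = 348 K; V₂ = 52.6 L.
For an ideal gas ΔU = nCvΔT with Cv = (3/2)R = 12.5 J/(mol·K).
ΔU = 1.15×12.5×(348−434) = -1240 J.

-1240 J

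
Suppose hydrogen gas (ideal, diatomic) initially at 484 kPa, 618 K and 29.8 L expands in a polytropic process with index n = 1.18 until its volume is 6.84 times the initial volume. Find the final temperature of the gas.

437 K

Polytropic n=1.18: T₂ = T₁(V₁/V₂)^(n−1) = 618×(0.146)^0.18 = 437 K; P₂ = P₁(V₁/V₂)^n = 50.1 kPa.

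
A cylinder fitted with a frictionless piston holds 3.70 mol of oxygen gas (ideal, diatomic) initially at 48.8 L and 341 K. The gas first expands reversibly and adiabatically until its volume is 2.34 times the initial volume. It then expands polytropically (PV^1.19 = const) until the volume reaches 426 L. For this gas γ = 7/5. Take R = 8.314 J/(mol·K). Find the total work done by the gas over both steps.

16300 J

P₁ = nRT₁/V₁ = 3.70×8.314×341/48.8 = 215 kPa.
Step 1 — Adiabatic: TV^(γ−1) = const ⇒ T₂ = 341×(0.427)^0.400 = 243 K; PV^γ = const ⇒ P₂ = 65.4 kPa.
ΔU = nCvΔT = 3.70×20.8×(243−341) = -7560 J.
Q = 0 for an adiabatic process, so W = −ΔU = 7560 J.
State after step 1: P = 65.4 kPa, V = 114 L, T = 243 K.
Step 2 — Polytropic n=1.19: T₂ = T₁(V₁/V₂)^(n−1) = 243×(0.268)^0.19 = 189 K; P₂ = P₁(V₁/V₂)^n = 13.6 kPa.
W = (P₁V₁−P₂V₂)/(n−1) = (65.4×114−13.6×426)/0.19 = 8700 J.
ΔU = nCvΔT = 3.70×20.8×(189−243) = -4130 J.
Q = ΔU + W = 4570 J.
Net over both steps: W = 16300 J, Q = 4570 J, ΔU = -11700 J.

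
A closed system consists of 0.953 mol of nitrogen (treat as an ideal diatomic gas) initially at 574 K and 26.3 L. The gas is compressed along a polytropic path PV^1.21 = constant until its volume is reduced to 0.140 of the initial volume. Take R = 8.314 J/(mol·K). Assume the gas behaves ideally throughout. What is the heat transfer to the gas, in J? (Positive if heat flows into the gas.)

P₁ = nRT₁/V₁ = 0.953×8.314×574/26.3 = 173 kPa.
Polytropic n=1.21: T₂ = T₁(V₁/V₂)^(n−1) = 574×(7.14)^0.21 = 867 K; P₂ = P₁(V₁/V₂)^n = 1870 kPa.
W = (P₁V₁−P₂V₂)/(n−1) = (173×26.3−1870×3.68)/0.21 = -11100 J.
ΔU = nCvΔT = 0.953×20.8×(867−574) = 5810 J.
Q = ΔU + W = -5260 J.

-5260 J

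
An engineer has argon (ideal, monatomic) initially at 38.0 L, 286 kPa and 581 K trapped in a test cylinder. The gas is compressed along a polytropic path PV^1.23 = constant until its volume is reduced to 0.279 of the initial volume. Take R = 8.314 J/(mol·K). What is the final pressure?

1370 kPa

Polytropic n=1.23: T₂ = T₁(V₁/V₂)^(n−1) = 581×(3.58)^0.23 = 779 K; P₂ = P₁(V₁/V₂)^n = 1370 kPa.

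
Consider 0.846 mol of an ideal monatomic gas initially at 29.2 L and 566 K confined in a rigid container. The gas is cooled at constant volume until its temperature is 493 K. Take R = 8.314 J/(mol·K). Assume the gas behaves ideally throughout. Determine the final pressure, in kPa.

P₁ = nRT₁/V₁ = 0.846×8.314×566/29.2 = 136 kPa.
Isochoric: V stays 29.2 L; P/T = const ⇒ T₂ = 493 K, P₂ = 119 kPa.

119 kPa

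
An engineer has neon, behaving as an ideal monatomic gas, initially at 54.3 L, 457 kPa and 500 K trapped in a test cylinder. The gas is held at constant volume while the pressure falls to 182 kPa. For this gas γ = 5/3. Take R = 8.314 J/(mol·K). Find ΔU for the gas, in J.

n = P₁V₁/(RT₁) = 457×54.3/(8.314×500) = 5.97 mol.
Isochoric: V stays 54.3 L; P/T = const ⇒ T₂ = 199 K, P₂ = 182 kPa.
For an ideal gas ΔU = nCvΔT with Cv = (3/2)R = 12.5 J/(mol·K).
ΔU = 5.97×12.5×(199−500) = -22400 J.

-22400 J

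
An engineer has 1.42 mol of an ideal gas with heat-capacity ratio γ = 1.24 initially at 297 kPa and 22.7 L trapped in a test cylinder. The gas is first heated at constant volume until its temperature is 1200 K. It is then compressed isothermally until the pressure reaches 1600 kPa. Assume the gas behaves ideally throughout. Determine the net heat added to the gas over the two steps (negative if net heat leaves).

T₁ = P₁V₁/(nR) = 297×22.7/(1.42×8.314) = 571 K.
Step 1 — Isochoric: V stays 22.7 L; P/T = const ⇒ T₂ = 1200 K, P₂ = 624 kPa.
W = 0 (no volume change).
ΔU = nCvΔT = 1.42×34.6×(1200−571) = 30900 J.
Q = ΔU = 30900 J.
State after step 1: P = 624 kPa, V = 22.7 L, T = 1200 K.
Step 2 — Isothermal: T stays 1200 K; PV = const ⇒ V₂ = 8.85 L, P₂ = 1600 kPa.
ΔU = 0 (ideal gas, T constant).
W = nRT ln(V₂/V₁) = 1.42×8.314×1200×ln(0.390) = -13300 J.
Q = ΔU + W = -13300 J.
Net over both steps: W = -13300 J, Q = 17600 J, ΔU = 30900 J.

17600 J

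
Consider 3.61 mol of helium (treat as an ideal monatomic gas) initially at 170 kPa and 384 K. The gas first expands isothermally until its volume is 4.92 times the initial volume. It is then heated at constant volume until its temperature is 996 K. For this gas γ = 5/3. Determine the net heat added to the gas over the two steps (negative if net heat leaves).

45900 J

V₁ = nRT₁/P₁ = 3.61×8.314×384/170 = 67.8 L.
Step 1 — Isothermal: T stays 384 K; PV = const ⇒ V₂ = 334 L, P₂ = 34.6 kPa.
ΔU = 0 (ideal gas, T constant).
W = nRT ln(V₂/V₁) = 3.61×8.314×384×ln(4.92) = 18400 J.
Q = ΔU + W = 18400 J.
State after step 1: P = 34.6 kPa, V = 334 L, T = 384 K.
Step 2 — Isochoric: V stays 334 L; P/T = const ⇒ T₂ = 996 K, P₂ = 89.6 kPa.
W = 0 (no volume change).
ΔU = nCvΔT = 3.61×12.5×(996−384) = 27600 J.
Q = ΔU = 27600 J.
Net over both steps: W = 18400 J, Q = 45900 J, ΔU = 27600 J.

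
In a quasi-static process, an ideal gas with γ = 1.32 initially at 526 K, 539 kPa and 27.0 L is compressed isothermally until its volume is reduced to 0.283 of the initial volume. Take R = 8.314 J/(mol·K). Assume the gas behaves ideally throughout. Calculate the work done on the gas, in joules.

n = P₁V₁/(RT₁) = 539×27.0/(8.314×526) = 3.33 mol.
Isothermal: T stays 526 K; PV = const ⇒ V₂ = 7.64 L, P₂ = 1900 kPa.
W = nRT ln(V₂/V₁) = 3.33×8.314×526×ln(0.283) = -18400 J.
Work done on the gas = −W_by = 18400 J.

18400 J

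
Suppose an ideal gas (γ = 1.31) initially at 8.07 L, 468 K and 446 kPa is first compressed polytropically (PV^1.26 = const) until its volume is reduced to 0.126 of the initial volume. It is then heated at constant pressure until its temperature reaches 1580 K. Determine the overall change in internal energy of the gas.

27600 J

n = P₁V₁/(RT₁) = 446×8.07/(8.314×468) = 0.925 mol.
Step 1 — Polytropic n=1.26: T₂ = T₁(V₁/V₂)^(n−1) = 468×(7.94)^0.26 = 802 K; P₂ = P₁(V₁/V₂)^n = 6070 kPa.
W = (P₁V₁−P₂V₂)/(n−1) = (446×8.07−6070×1.02)/0.26 = -9880 J.
ΔU = nCvΔT = 0.925×26.8×(802−468) = 8280 J.
Q = ΔU + W = -1590 J.
State after step 1: P = 6070 kPa, V = 1.02 L, T = 802 K.
Step 2 — Isobaric: P stays 6070 kPa; V/T = const ⇒ T₂ = 1580 K, V₂ = 2.00 L.
W = PΔV = 6070×(2.00−1.02) kPa·L = 5980 J.
ΔU = nCvΔT = 0.925×26.8×(1580−802) = 19300 J.
Q = ΔU + W = nCpΔT = 25300 J.
Net over both steps: W = -3890 J, Q = 23700 J, ΔU = 27600 J.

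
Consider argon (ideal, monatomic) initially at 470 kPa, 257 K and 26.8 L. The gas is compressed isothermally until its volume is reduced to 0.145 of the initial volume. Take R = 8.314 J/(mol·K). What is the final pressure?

3240 kPa

Isothermal: T stays 257 K; PV = const ⇒ V₂ = 3.89 L, P₂ = 3240 kPa.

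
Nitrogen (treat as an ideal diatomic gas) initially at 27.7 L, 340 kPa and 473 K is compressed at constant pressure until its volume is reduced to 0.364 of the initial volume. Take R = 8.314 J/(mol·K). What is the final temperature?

172 K

Isobaric: P stays 340 kPa; V/T = const ⇒ T₂ = 172 K, V₂ = 10.1 L.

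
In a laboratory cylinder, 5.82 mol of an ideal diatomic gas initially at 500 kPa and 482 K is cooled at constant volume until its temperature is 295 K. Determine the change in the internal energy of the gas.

-22600 J

V₁ = nRT₁/P₁ = 5.82×8.314×482/500 = 46.6 L.
Isochoric: V stays 46.6 L; P/T = const ⇒ T₂ = 295 K, P₂ = 306 kPa.
For an ideal gas ΔU = nCvΔT with Cv = (5/2)R = 20.8 J/(mol·K).
ΔU = 5.82×20.8×(295−482) = -22600 J.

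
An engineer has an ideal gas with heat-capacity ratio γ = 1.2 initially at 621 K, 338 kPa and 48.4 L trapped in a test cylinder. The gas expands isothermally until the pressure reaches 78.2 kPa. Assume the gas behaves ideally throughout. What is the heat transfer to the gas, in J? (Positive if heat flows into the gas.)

n = P₁V₁/(RT₁) = 338×48.4/(8.314×621) = 3.17 mol.
Isothermal: T stays 621 K; PV = const ⇒ V₂ = 209 L, P₂ = 78.2 kPa.
ΔU = 0 (ideal gas, T constant).
W = nRT ln(V₂/V₁) = 3.17×8.314×621×ln(4.32) = 23900 J.
Q = ΔU + W = 23900 J.

23900 J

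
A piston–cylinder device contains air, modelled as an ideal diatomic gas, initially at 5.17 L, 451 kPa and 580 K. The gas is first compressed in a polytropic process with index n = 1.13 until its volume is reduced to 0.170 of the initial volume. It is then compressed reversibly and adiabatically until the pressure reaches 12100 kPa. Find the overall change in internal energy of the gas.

4770 J

n = P₁V₁/(RT₁) = 451×5.17/(8.314×580) = 0.484 mol.
Step 1 — Polytropic n=1.13: T₂ = T₁(V₁/V₂)^(n−1) = 580×(5.88)^0.13 = 730 K; P₂ = P₁(V₁/V₂)^n = 3340 kPa.
W = (P₁V₁−P₂V₂)/(n−1) = (451×5.17−3340×0.879)/0.13 = -4650 J.
ΔU = nCvΔT = 0.484×20.8×(730−580) = 1510 J.
Q = ΔU + W = -3140 J.
State after step 1: P = 3340 kPa, V = 0.879 L, T = 730 K.
Step 2 — Adiabatic: T₂/T₁ = (P₂/P₁)^((γ−1)/γ) ⇒ T₂ = 730×(3.62)^0.286 = 1050 K; V₂ = 0.350 L.
ΔU = nCvΔT = 0.484×20.8×(1050−730) = 3260 J.
Q = 0 for an adiabatic process, so W = −ΔU = -3260 J.
Net over both steps: W = -7910 J, Q = -3140 J, ΔU = 4770 J.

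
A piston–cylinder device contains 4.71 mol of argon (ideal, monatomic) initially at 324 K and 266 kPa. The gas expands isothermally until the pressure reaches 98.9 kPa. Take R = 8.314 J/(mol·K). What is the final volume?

128 L

V₁ = nRT₁/P₁ = 4.71×8.314×324/266 = 47.7 L.
Isothermal: T stays 324 K; PV = const ⇒ V₂ = 128 L, P₂ = 98.9 kPa.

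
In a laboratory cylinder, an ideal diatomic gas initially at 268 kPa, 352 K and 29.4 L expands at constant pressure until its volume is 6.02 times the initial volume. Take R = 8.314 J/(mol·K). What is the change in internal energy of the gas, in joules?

n = P₁V₁/(RT₁) = 268×29.4/(8.314×352) = 2.69 mol.
Isobaric: P stays 268 kPa; V/T = const ⇒ T₂ = 2120 K, V₂ = 177 L.
For an ideal gas ΔU = nCvΔT with Cv = (5/2)R = 20.8 J/(mol·K).
ΔU = 2.69×20.8×(2120−352) = 98900 J.

98900 J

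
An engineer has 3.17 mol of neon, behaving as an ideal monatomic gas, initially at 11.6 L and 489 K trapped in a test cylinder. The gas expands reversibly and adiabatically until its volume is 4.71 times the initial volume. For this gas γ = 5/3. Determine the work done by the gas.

12500 J

P₁ = nRT₁/V₁ = 3.17×8.314×489/11.6 = 1110 kPa.
Adiabatic: TV^(γ−1) = const ⇒ T₂ = 489×(0.212)^0.667 = 174 K; PV^γ = const ⇒ P₂ = 83.9 kPa.
ΔU = nCvΔT = 3.17×12.5×(174−489) = -12500 J.
Q = 0 for an adiabatic process, so W = −ΔU = 12500 J.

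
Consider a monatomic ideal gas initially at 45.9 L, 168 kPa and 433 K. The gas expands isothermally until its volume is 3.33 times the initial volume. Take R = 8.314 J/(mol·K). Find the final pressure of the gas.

Isothermal: T stays 433 K; PV = const ⇒ V₂ = 153 L, P₂ = 50.5 kPa.

50.5 kPa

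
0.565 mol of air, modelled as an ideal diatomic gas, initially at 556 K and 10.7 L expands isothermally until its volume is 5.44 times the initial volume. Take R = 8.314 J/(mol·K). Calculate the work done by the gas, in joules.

4420 J

P₁ = nRT₁/V₁ = 0.565×8.314×556/10.7 = 244 kPa.
Isothermal: T stays 556 K; PV = const ⇒ V₂ = 58.2 L, P₂ = 44.9 kPa.
W = nRT ln(V₂/V₁) = 0.565×8.314×556×ln(5.44) = 4420 J.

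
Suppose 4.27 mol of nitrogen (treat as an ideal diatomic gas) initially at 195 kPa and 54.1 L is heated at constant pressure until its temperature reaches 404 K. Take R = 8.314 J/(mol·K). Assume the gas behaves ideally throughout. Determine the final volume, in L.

73.6 L

T₁ = P₁V₁/(nR) = 195×54.1/(4.27×8.314) = 297 K.
Isobaric: P stays 195 kPa; V/T = const ⇒ T₂ = 404 K, V₂ = 73.6 L.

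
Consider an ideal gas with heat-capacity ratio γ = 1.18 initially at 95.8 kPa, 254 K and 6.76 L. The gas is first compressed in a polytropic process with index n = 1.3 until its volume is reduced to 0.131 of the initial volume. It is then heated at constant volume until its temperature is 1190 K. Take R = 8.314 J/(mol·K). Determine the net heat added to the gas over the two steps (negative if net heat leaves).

n = P₁V₁/(RT₁) = 95.8×6.76/(8.314×254) = 0.307 mol.
Step 1 — Polytropic n=1.3: T₂ = T₁(V₁/V₂)^(n−1) = 254×(7.63)^0.30 = 467 K; P₂ = P₁(V₁/V₂)^n = 1350 kPa.
W = (P₁V₁−P₂V₂)/(n−1) = (95.8×6.76−1350×0.886)/0.30 = -1810 J.
ΔU = nCvΔT = 0.307×46.2×(467−254) = 3020 J.
Q = ΔU + W = 1210 J.
State after step 1: P = 1350 kPa, V = 0.886 L, T = 467 K.
Step 2 — Isochoric: V stays 0.886 L; P/T = const ⇒ T₂ = 1190 K, P₂ = 3430 kPa.
W = 0 (no volume change).
ΔU = nCvΔT = 0.307×46.2×(1190−467) = 10200 J.
Q = ΔU = 10200 J.
Net over both steps: W = -1810 J, Q = 11400 J, ΔU = 13300 J.

11400 J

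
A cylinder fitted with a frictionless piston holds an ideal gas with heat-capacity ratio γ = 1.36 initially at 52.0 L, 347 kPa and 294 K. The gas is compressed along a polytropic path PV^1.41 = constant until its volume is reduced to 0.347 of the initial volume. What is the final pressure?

1540 kPa

Polytropic n=1.41: T₂ = T₁(V₁/V₂)^(n−1) = 294×(2.88)^0.41 = 454 K; P₂ = P₁(V₁/V₂)^n = 1540 kPa.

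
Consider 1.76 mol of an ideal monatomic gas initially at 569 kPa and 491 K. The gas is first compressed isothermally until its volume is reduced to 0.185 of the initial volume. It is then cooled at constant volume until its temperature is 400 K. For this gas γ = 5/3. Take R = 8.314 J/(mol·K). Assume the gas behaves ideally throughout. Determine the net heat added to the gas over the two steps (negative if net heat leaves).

-14100 J

V₁ = nRT₁/P₁ = 1.76×8.314×491/569 = 12.6 L.
Step 1 — Isothermal: T stays 491 K; PV = const ⇒ V₂ = 2.34 L, P₂ = 3080 kPa.
ΔU = 0 (ideal gas, T constant).
W = nRT ln(V₂/V₁) = 1.76×8.314×491×ln(0.185) = -12100 J.
Q = ΔU + W = -12100 J.
State after step 1: P = 3080 kPa, V = 2.34 L, T = 491 K.
Step 2 — Isochoric: V stays 2.34 L; P/T = const ⇒ T₂ = 400 K, P₂ = 2510 kPa.
W = 0 (no volume change).
ΔU = nCvΔT = 1.76×12.5×(400−491) = -2000 J.
Q = ΔU = -2000 J.
Net over both steps: W = -12100 J, Q = -14100 J, ΔU = -2000 J.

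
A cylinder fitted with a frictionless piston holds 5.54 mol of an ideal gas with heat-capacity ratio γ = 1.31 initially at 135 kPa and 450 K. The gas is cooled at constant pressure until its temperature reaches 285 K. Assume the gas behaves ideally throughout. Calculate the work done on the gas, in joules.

7600 J

V₁ = nRT₁/P₁ = 5.54×8.314×450/135 = 154 L.
Isobaric: P stays 135 kPa; V/T = const ⇒ T₂ = 285 K, V₂ = 97.2 L.
W = PΔV = 135×(97.2−154) kPa·L = -7600 J.
Work done on the gas = −W_by = 7600 J.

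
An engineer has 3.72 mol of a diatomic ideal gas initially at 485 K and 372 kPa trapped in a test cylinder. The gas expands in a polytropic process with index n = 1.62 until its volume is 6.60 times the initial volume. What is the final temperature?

V₁ = nRT₁/P₁ = 3.72×8.314×485/372 = 40.3 L.
Polytropic n=1.62: T₂ = T₁(V₁/V₂)^(n−1) = 485×(0.152)^0.62 = 151 K; P₂ = P₁(V₁/V₂)^n = 17.5 kPa.

151 K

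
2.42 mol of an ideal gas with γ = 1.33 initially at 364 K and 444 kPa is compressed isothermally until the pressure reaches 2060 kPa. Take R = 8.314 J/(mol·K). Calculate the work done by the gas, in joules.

V₁ = nRT₁/P₁ = 2.42×8.314×364/444 = 16.5 L.
Isothermal: T stays 364 K; PV = const ⇒ V₂ = 3.56 L, P₂ = 2060 kPa.
W = nRT ln(V₂/V₁) = 2.42×8.314×364×ln(0.216) = -11200 J.

-11200 J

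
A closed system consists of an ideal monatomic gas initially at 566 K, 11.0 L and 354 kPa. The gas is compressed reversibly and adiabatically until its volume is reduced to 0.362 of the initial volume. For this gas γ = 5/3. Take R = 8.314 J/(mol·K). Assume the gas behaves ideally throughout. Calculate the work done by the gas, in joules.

-5660 J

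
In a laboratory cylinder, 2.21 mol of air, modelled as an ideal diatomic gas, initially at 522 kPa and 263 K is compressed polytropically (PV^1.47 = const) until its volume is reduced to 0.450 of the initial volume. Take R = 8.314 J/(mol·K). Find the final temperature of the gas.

383 K

V₁ = nRT₁/P₁ = 2.21×8.314×263/522 = 9.26 L.
Polytropic n=1.47: T₂ = T₁(V₁/V₂)^(n−1) = 263×(2.22)^0.47 = 383 K; P₂ = P₁(V₁/V₂)^n = 1690 kPa.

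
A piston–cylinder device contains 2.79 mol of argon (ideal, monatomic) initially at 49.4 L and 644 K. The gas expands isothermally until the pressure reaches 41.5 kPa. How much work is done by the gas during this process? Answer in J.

29700 J

P₁ = nRT₁/V₁ = 2.79×8.314×644/49.4 = 302 kPa.
Isothermal: T stays 644 K; PV = const ⇒ V₂ = 360 L, P₂ = 41.5 kPa.
W = nRT ln(V₂/V₁) = 2.79×8.314×644×ln(7.29) = 29700 J.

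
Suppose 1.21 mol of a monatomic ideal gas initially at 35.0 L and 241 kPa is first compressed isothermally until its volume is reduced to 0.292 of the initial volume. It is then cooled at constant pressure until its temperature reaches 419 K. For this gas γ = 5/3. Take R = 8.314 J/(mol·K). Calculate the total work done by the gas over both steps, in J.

-14600 J

T₁ = P₁V₁/(nR) = 241×35.0/(1.21×8.314) = 838 K.
Step 1 — Isothermal: T stays 838 K; PV = const ⇒ V₂ = 10.2 L, P₂ = 825 kPa.
ΔU = 0 (ideal gas, T constant).
W = nRT ln(V₂/V₁) = 1.21×8.314×838×ln(0.292) = -10400 J.
Q = ΔU + W = -10400 J.
State after step 1: P = 825 kPa, V = 10.2 L, T = 838 K.
Step 2 — Isobaric: P stays 825 kPa; V/T = const ⇒ T₂ = 419 K, V₂ = 5.11 L.
W = PΔV = 825×(5.11−10.2) kPa·L = -4220 J.
ΔU = nCvΔT = 1.21×12.5×(419−838) = -6330 J.
Q = ΔU + W = nCpΔT = -10500 J.
Net over both steps: W = -14600 J, Q = -20900 J, ΔU = -6330 J.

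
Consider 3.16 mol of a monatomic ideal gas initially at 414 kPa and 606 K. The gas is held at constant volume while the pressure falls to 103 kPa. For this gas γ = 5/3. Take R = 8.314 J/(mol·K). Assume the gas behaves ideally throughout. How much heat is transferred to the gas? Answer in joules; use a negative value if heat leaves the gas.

V₁ = nRT₁/P₁ = 3.16×8.314×606/414 = 38.5 L.
Isochoric: V stays 38.5 L; P/T = const ⇒ T₂ = 151 K, P₂ = 103 kPa.
W = 0 (no volume change).
ΔU = nCvΔT = 3.16×12.5×(151−606) = -17900 J.
Q = ΔU = -17900 J.

-17900 J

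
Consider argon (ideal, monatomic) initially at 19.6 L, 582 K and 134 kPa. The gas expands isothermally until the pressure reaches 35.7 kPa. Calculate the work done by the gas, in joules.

n = P₁V₁/(RT₁) = 134×19.6/(8.314×582) = 0.543 mol.
Isothermal: T stays 582 K; PV = const ⇒ V₂ = 73.6 L, P₂ = 35.7 kPa.
W = nRT ln(V₂/V₁) = 0.543×8.314×582×ln(3.75) = 3470 J.

3470 J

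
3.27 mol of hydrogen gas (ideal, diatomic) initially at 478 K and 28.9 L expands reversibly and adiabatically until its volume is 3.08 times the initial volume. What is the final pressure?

93.1 kPa

P₁ = nRT₁/V₁ = 3.27×8.314×478/28.9 = 450 kPa.
Adiabatic: TV^(γ−1) = const ⇒ T₂ = 478×(0.325)^0.400 = 305 K; PV^γ = const ⇒ P₂ = 93.1 kPa.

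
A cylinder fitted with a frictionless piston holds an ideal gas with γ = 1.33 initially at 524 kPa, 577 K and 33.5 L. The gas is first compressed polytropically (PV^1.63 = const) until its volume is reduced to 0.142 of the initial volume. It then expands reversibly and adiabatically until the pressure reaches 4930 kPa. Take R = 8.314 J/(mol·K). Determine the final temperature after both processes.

1560 K

n = P₁V₁/(RT₁) = 524×33.5/(8.314×577) = 3.66 mol.
Step 1 — Polytropic n=1.63: T₂ = T₁(V₁/V₂)^(n−1) = 577×(7.04)^0.63 = 1970 K; P₂ = P₁(V₁/V₂)^n = 12600 kPa.
W = (P₁V₁−P₂V₂)/(n−1) = (524×33.5−12600×4.76)/0.63 = -67400 J.
ΔU = nCvΔT = 3.66×25.2×(1970−577) = 129000 J.
Q = ΔU + W = 61300 J.
State after step 1: P = 12600 kPa, V = 4.76 L, T = 1970 K.
Step 2 — Adiabatic: T₂/T₁ = (P₂/P₁)^((γ−1)/γ) ⇒ T₂ = 1970×(0.391)^0.248 = 1560 K; V₂ = 9.64 L.
ΔU = nCvΔT = 3.66×25.2×(1560−1970) = -37800 J.
Q = 0 for an adiabatic process, so W = −ΔU = 37800 J.
Net over both steps: W = -29600 J, Q = 61300 J, ΔU = 90900 J.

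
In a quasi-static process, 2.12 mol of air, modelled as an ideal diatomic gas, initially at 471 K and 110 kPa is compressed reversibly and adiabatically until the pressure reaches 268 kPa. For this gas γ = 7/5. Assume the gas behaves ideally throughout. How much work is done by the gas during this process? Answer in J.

V₁ = nRT₁/P₁ = 2.12×8.314×471/110 = 75.5 L.
Adiabatic: T₂/T₁ = (P₂/P₁)^((γ−1)/γ) ⇒ T₂ = 471×(2.44)^0.286 = 607 K; V₂ = 40.0 L.
ΔU = nCvΔT = 2.12×20.8×(607−471) = 6010 J.
Q = 0 for an adiabatic process, so W = −ΔU = -6010 J.

-6010 J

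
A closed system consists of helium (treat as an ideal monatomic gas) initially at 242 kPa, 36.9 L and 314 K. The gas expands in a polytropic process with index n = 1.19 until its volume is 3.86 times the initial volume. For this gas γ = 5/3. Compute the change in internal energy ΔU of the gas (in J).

-3030 J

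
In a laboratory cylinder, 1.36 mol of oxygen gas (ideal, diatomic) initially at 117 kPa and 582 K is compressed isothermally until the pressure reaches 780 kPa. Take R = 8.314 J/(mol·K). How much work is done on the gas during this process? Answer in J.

V₁ = nRT₁/P₁ = 1.36×8.314×582/117 = 56.2 L.
Isothermal: T stays 582 K; PV = const ⇒ V₂ = 8.44 L, P₂ = 780 kPa.
W = nRT ln(V₂/V₁) = 1.36×8.314×582×ln(0.150) = -12500 J.
Work done on the gas = −W_by = 12500 J.

12500 J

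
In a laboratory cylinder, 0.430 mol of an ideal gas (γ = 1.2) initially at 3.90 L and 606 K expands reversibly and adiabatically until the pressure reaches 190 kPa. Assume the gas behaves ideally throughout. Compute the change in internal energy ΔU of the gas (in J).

-1770 J

P₁ = nRT₁/V₁ = 0.430×8.314×606/3.90 = 556 kPa.
Adiabatic: T₂/T₁ = (P₂/P₁)^((γ−1)/γ) ⇒ T₂ = 606×(0.342)^0.167 = 507 K; V₂ = 9.54 L.
For an ideal gas ΔU = nCvΔT with Cv = R/(γ−1) = 41.6 J/(mol·K).
ΔU = 0.430×41.6×(507−606) = -1770 J.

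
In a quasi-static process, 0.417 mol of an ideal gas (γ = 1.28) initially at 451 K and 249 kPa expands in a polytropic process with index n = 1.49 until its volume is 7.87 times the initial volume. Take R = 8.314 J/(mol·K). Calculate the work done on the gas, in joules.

V₁ = nRT₁/P₁ = 0.417×8.314×451/249 = 6.28 L.
Polytropic n=1.49: T₂ = T₁(V₁/V₂)^(n−1) = 451×(0.127)^0.49 = 164 K; P₂ = P₁(V₁/V₂)^n = 11.5 kPa.
W = (P₁V₁−P₂V₂)/(n−1) = (249×6.28−11.5×49.4)/0.49 = 2030 J.
Work done on the gas = −W_by = -2030 J.

-2030 J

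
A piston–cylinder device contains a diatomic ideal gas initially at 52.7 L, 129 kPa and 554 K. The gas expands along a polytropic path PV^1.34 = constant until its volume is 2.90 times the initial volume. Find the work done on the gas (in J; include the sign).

n = P₁V₁/(RT₁) = 129×52.7/(8.314×554) = 1.48 mol.
Polytropic n=1.34: T₂ = T₁(V₁/V₂)^(n−1) = 554×(0.345)^0.34 = 386 K; P₂ = P₁(V₁/V₂)^n = 31.0 kPa.
W = (P₁V₁−P₂V₂)/(n−1) = (129×52.7−31.0×153)/0.34 = 6070 J.
Work done on the gas = −W_by = -6070 J.

-6070 J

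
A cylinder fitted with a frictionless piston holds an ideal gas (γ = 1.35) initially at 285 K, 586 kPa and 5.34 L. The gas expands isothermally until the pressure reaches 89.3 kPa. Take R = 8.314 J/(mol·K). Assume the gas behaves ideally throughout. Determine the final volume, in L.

Isothermal: T stays 285 K; PV = const ⇒ V₂ = 35.0 L, P₂ = 89.3 kPa.

35.0 L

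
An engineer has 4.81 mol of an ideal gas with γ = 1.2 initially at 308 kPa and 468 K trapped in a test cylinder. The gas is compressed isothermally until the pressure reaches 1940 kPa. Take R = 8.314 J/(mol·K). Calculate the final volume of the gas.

V₁ = nRT₁/P₁ = 4.81×8.314×468/308 = 60.8 L.
Isothermal: T stays 468 K; PV = const ⇒ V₂ = 9.65 L, P₂ = 1940 kPa.

9.65 L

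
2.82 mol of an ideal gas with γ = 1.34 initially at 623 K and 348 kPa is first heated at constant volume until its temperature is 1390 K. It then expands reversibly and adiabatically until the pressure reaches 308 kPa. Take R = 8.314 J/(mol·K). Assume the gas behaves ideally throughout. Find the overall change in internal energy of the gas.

V₁ = nRT₁/P₁ = 2.82×8.314×623/348 = 42.0 L.
Step 1 — Isochoric: V stays 42.0 L; P/T = const ⇒ T₂ = 1390 K, P₂ = 776 kPa.
W = 0 (no volume change).
ΔU = nCvΔT = 2.82×24.5×(1390−623) = 52900 J.
Q = ΔU = 52900 J.
State after step 1: P = 776 kPa, V = 42.0 L, T = 1390 K.
Step 2 — Adiabatic: T₂/T₁ = (P₂/P₁)^((γ−1)/γ) ⇒ T₂ = 1390×(0.397)^0.254 = 1100 K; V₂ = 83.7 L.
ΔU = nCvΔT = 2.82×24.5×(1100−1390) = -20000 J.
Q = 0 for an adiabatic process, so W = −ΔU = 20000 J.
Net over both steps: W = 20000 J, Q = 52900 J, ΔU = 32800 J.

32800 J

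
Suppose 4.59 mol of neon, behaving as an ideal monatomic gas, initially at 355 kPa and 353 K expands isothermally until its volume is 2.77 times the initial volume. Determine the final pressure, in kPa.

V₁ = nRT₁/P₁ = 4.59×8.314×353/355 = 37.9 L.
Isothermal: T stays 353 K; PV = const ⇒ V₂ = 105 L, P₂ = 128 kPa.

128 kPa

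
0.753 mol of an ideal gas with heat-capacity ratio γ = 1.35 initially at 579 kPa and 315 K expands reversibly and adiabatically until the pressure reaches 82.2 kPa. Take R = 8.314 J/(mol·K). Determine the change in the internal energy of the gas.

-2240 J

V₁ = nRT₁/P₁ = 0.753×8.314×315/579 = 3.41 L.
Adiabatic: T₂/T₁ = (P₂/P₁)^((γ−1)/γ) ⇒ T₂ = 315×(0.142)^0.259 = 190 K; V₂ = 14.5 L.
For an ideal gas ΔU = nCvΔT with Cv = R/(γ−1) = 23.8 J/(mol·K).
ΔU = 0.753×23.8×(190−315) = -2240 J.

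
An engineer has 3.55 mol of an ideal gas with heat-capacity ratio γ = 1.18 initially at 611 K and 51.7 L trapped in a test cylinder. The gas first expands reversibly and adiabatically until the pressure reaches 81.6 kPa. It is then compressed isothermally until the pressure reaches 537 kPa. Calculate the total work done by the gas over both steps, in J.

-7310 J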